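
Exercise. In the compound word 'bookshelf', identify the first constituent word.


Split 'bookshelf' into 'book' + 'shelf'. The first part is 'book'.

book


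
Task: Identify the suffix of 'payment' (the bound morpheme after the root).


The word 'payment' = 'pay' (root) + '-ment' (suffix). The suffix is '-ment'.

ment


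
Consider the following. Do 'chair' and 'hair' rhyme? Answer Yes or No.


Rime (stressed vowel + following sounds) of 'chair': -air = /ɛər/
Rime of 'hair': -air = /ɛər/
/ɛər/ and /ɛər/ are the same ending sound, so the words rhyme.

Yes


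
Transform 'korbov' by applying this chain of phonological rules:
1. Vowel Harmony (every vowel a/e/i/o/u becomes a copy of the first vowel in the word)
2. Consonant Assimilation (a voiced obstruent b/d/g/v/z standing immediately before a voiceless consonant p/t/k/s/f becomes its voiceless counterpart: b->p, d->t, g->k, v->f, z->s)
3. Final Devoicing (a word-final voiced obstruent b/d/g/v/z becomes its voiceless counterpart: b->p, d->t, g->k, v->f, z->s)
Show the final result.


Starting form: 'korbov'
Rule 1: Vowel Harmony: all vowels already match. No change.
Rule 2: Consonant Assimilation: no voiced obstruent (b/d/g/v/z) stands immediately before a voiceless consonant (p/t/k/s/f). No change.
Rule 3: Final Devoicing: word-final voiced obstruent 'v' becomes voiceless 'f'. 'korbov' -> 'korbof'
Final form: 'korbof'

korbof


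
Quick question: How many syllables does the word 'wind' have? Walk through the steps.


Break 'wind' into syllables: wind -> wind = 1 syllable

1 syllable


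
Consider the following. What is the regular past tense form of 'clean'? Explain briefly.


Apply rule: Add -ed. 'clean' becomes 'cleaned'.

cleaned


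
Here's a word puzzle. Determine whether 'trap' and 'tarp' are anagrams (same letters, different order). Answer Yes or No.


Sorted letters of 'trap': 'aprt'
Sorted letters of 'tarp': 'aprt'
They match.

Yes


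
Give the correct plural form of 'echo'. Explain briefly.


Apply rule: Add -es (consonant + o). 'echo' becomes 'echoes'.

echoes


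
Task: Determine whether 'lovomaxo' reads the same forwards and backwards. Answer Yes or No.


Forward: 'lovomaxo'
Reversed: 'oxamovol'
They differ.

No


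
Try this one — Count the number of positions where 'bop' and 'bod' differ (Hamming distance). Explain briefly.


Alignment:
Position 1: 'b' vs 'b' = match
Position 2: 'o' vs 'o' = match
Position 3: 'p' vs 'd' = DIFFER
Total differences: 1

1


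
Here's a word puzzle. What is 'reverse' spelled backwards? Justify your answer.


Reverse 'reverse' character by character: 'esrever'.

esrever


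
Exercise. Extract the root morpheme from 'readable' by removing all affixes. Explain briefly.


Remove suffix '-able' from 'readable' to get root 'read'.

read


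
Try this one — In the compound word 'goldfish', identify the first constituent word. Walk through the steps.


Split 'goldfish' into 'gold' + 'fish'. The first part is 'gold'.

gold


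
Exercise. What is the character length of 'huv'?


Spell out 'huv' and number each letter: h(1), u(2), v(3). Total: 3 letters.

3


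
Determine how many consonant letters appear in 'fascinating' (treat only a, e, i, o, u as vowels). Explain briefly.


Consonants in 'fascinating': f, s, c, n, t, n, g = 7 consonants.

7


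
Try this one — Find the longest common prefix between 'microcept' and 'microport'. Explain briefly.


Compare from the start: 5 characters match: 'micro'. Mismatch at position 6: 'c' vs 'p'.

micro


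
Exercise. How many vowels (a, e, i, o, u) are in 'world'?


Vowels in 'world': o = 1 vowels.

1


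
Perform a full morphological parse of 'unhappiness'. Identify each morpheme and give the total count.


Step 1: Identify prefix: 'un' (meaning: not/reverse)
Step 2: Identify root: 'happy'
Step 3: Identify suffix(es): 'ness'
Decomposition: un- (prefix: not/reverse) + happy (root) + -ness (suffix: state of)
Total morphemes: 3

3 morphemes (un- (prefix: not/reverse) + happy (root) + -ness (suffix: state of))


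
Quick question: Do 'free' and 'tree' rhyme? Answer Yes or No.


Rime (stressed vowel + following sounds) of 'free': -ee = /iː/
Rime of 'tree': -ee = /iː/
/iː/ and /iː/ are the same ending sound, so the words rhyme.

Yes


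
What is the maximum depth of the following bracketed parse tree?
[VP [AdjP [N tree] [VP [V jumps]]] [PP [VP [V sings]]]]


Count bracket nesting levels:
'[' at pos 0: depth = 1
'[' at pos 4: depth = 2
'[' at pos 10: depth = 3
'[' at pos 19: depth = 3
'[' at pos 23: depth = 4
'[' at pos 35: depth = 2
'[' at pos 39: depth = 3
'[' at pos 43: depth = 4
Maximum depth reached: 4

4


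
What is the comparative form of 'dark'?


Apply comparative formation (add -er): 'dark' -> 'darker'.

darker


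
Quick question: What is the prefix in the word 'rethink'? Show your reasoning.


The word 'rethink' = 're' (prefix) + 'think' (root). The prefix is 're'.

re


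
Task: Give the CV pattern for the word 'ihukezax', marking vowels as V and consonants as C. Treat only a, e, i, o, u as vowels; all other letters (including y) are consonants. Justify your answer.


Letter mapping: i = V, h = C, u = V, k = C, e = V, z = C, a = V, x = C.

VCVCVCVC


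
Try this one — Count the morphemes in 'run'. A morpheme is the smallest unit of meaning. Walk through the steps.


Decomposition: run (free morpheme) = 1 morpheme(s)

1 morphemes


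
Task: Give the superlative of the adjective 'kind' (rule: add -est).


Apply superlative formation (add -est): 'kind' -> 'kindest'.

kindest


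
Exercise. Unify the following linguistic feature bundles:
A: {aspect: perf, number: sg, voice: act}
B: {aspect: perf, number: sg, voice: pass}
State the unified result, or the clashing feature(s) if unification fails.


Compare features:
aspect: A=perf vs B=perf -> unified: perf
number: A=sg vs B=sg -> unified: sg
voice: A=act vs B=pass -> CLASH
Clash detected on feature 'voice' (act vs pass); unification fails.

CLASH on 'voice' (act vs pass)


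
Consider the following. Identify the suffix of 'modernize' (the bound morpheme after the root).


The word 'modernize' = 'modern' (root) + '-ize' (suffix). The suffix is '-ize'.

ize


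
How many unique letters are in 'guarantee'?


Unique letters in 'guarantee': {a, e, g, n, r, t, u} = 7 distinct letters.

7


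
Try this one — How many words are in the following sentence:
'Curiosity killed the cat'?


Split into words: Curiosity | killed | the | cat = 4 words.

4


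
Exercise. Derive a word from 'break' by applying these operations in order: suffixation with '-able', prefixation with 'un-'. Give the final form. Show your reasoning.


Step 1: Add suffix '-able' to 'break' = 'breakable'
Step 2: Add prefix 'un-' to 'breakable' = 'unbreakable'

unbreakable


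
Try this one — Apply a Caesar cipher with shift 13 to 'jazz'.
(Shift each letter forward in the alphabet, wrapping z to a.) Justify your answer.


Shift each letter by 13: j -> w, a -> n, z -> m, z -> m. Result: 'wnmm'.

wnmm


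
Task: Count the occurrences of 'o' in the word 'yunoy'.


Letter 'o' in 'yunoy': found at position(s) 4 = 1 occurrence(s).

1


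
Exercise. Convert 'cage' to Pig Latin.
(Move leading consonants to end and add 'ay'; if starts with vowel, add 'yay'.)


'cage': move consonant cluster 'c' to end and add 'ay': 'agecay'.

agecay


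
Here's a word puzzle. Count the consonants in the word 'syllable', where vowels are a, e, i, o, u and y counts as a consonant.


Consonants in 'syllable': s, y, l, l, b, l = 6 consonants.

6


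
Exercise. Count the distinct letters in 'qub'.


Unique letters in 'qub': {b, q, u} = 3 distinct letters.

3


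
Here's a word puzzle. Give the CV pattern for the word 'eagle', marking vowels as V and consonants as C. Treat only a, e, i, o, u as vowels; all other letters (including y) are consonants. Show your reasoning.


Letter mapping: e = V, a = V, g = C, l = C, e = V.

VVCCV


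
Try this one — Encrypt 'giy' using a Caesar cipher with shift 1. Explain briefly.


Shift each letter by 1: g -> h, i -> j, y -> z. Result: 'hjz'.

hjz


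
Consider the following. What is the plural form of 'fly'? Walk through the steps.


Apply rule: Change -y to -ies (consonant + y). 'fly' becomes 'flies'.

flies


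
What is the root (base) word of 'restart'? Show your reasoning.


Remove prefix 're' from 'restart' to get root 'start'.

start


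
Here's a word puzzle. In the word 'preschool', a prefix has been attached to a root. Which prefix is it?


The word 'preschool' = 'pre' (prefix) + 'school' (root). The prefix is 'pre'.

pre


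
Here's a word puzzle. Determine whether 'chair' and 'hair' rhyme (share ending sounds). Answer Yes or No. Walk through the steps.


Rime (stressed vowel + following sounds) of 'chair': -air = /ɛər/
Rime of 'hair': -air = /ɛər/
/ɛər/ and /ɛər/ are the same ending sound, so the words rhyme.

Yes


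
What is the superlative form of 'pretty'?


Apply superlative formation (consonant + y: change y to i, add -est): 'pretty' -> 'prettiest'.

prettiest


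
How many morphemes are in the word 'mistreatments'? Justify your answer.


Decomposition: mis- (prefix) + treat (root) + -ment (suffix) + -s (plural) = 4 morpheme(s)

4 morphemes


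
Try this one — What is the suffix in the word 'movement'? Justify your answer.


The word 'movement' = 'move' (root) + '-ment' (suffix). The suffix is '-ment'.

ment


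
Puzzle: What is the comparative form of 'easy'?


Apply comparative formation (consonant + y: change y to i, add -er): 'easy' -> 'easier'.

easier


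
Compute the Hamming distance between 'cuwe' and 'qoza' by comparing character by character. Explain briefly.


Alignment:
Position 1: 'c' vs 'q' = DIFFER
Position 2: 'u' vs 'o' = DIFFER
Position 3: 'w' vs 'z' = DIFFER
Position 4: 'e' vs 'a' = DIFFER
Total differences: 4

4


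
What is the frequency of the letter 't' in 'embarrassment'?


Letter 't' in 'embarrassment': found at position(s) 13 = 1 occurrence(s).

1


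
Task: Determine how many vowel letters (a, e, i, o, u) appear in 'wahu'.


Vowels in 'wahu': a, u = 2 vowels.

2


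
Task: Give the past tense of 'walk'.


Apply rule: Add -ed. 'walk' becomes 'walked'.

walked


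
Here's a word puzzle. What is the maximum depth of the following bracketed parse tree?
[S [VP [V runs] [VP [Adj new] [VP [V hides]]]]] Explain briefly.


Count bracket nesting levels:
'[' at pos 0: depth = 1
'[' at pos 3: depth = 2
'[' at pos 7: depth = 3
'[' at pos 16: depth = 3
'[' at pos 20: depth = 4
'[' at pos 30: depth = 4
'[' at pos 34: depth = 5
Maximum depth reached: 5

5


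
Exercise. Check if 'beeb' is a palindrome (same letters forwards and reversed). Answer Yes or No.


Forward: 'beeb'
Reversed: 'beeb'
They are identical.

Yes


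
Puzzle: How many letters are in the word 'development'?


Spell out 'development' and number each letter: d(1), e(2), v(3), e(4), l(5), o(6), p(7), m(8), e(9), n(10), t(11). Total: 11 letters.

11


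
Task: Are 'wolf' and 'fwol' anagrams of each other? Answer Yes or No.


Sorted letters of 'wolf': 'flow'
Sorted letters of 'fwol': 'flow'
They match.

Yes


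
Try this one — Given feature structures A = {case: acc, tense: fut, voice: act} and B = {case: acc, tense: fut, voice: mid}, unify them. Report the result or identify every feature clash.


Compare features:
case: A=acc vs B=acc -> unified: acc
tense: A=fut vs B=fut -> unified: fut
voice: A=act vs B=mid -> CLASH
Clash detected on feature 'voice' (act vs mid); unification fails.

CLASH on 'voice' (act vs mid)


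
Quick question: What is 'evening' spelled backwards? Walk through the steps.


Reverse 'evening' character by character: 'gnineve'.

gnineve


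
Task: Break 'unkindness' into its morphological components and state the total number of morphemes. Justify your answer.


Step 1: Identify prefix: 'un' (meaning: not/reverse)
Step 2: Identify root: 'kind'
Step 3: Identify suffix(es): 'ness'
Decomposition: un- (prefix: not/reverse) + kind (root) + -ness (suffix: state of)
Total morphemes: 3

3 morphemes (un- (prefix: not/reverse) + kind (root) + -ness (suffix: state of))


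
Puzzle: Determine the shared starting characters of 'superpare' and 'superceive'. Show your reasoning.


Compare from the start: 5 characters match: 'super'. Mismatch at position 6: 'p' vs 'c'.

super


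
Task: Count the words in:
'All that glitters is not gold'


Split into words: All | that | glitters | is | not | gold = 6 words.

6


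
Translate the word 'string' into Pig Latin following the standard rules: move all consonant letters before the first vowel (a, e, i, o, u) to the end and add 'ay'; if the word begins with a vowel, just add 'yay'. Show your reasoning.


'string': move consonant cluster 'str' to end and add 'ay': 'ingstray'.

ingstray


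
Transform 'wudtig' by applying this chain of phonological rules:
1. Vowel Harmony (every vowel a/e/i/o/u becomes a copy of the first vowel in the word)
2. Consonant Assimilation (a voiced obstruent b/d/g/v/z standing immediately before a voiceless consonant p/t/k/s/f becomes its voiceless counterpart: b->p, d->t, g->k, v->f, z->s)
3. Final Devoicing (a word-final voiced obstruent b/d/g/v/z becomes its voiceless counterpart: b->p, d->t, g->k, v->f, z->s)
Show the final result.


Starting form: 'wudtig'
Rule 1: Vowel Harmony: all vowels become 'u' (matching first vowel). 'wudtig' -> 'wudtug'
Rule 2: Consonant Assimilation: voiced obstruent before voiceless consonant becomes voiceless ('dt' -> 'tt'). 'wudtug' -> 'wuttug'
Rule 3: Final Devoicing: word-final voiced obstruent 'g' becomes voiceless 'k'. 'wuttug' -> 'wuttuk'
Final form: 'wuttuk'

wuttuk


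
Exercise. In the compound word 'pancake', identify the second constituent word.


Split 'pancake' into 'pan' + 'cake'. The second part is 'cake'.

cake


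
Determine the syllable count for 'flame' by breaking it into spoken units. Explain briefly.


Break 'flame' into syllables: flame -> flame = 1 syllable

1 syllable


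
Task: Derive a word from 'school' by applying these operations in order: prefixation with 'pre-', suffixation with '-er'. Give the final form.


Step 1: Add prefix 'pre-' to 'school' = 'preschool'
Step 2: Add suffix '-er' to 'preschool' = 'preschooler'

preschooler


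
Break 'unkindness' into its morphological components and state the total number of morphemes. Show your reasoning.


Step 1: Identify prefix: 'un' (meaning: not/reverse)
Step 2: Identify root: 'kind'
Step 3: Identify suffix(es): 'ness'
Decomposition: un- (prefix: not/reverse) + kind (root) + -ness (suffix: state of)
Total morphemes: 3

3 morphemes (un- (prefix: not/reverse) + kind (root) + -ness (suffix: state of))


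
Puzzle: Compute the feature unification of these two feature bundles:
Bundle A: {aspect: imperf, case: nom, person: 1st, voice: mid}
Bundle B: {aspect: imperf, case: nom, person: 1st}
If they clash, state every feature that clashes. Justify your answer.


Compare features:
aspect: A=imperf vs B=imperf -> unified: imperf
case: A=nom vs B=nom -> unified: nom
person: A=1st vs B=1st -> unified: 1st
voice: A=mid vs B=_ -> unified: mid
No clashes found.

Unified: {aspect: imperf, case: nom, person: 1st, voice: mid}


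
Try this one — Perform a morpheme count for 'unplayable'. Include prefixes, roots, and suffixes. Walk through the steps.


Decomposition: un- (prefix) + play (root) + -able (suffix) = 3 morpheme(s)

3 morphemes


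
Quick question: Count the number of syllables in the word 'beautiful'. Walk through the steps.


Break 'beautiful' into syllables: beau-ti-ful -> beau | ti | ful = 3 syllables

3 syllables


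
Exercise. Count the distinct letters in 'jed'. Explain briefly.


Unique letters in 'jed': {d, e, j} = 3 distinct letters.

3


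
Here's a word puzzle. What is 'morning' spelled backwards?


Reverse 'morning' character by character: 'gninrom'.

gninrom


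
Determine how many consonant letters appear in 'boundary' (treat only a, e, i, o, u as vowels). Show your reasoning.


Consonants in 'boundary': b, n, d, r, y = 5 consonants.

5


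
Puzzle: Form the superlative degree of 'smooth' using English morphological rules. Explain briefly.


Apply superlative formation (add -est): 'smooth' -> 'smoothest'.

smoothest


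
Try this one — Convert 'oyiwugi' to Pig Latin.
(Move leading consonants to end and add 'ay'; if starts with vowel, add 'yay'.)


'oyiwugi' starts with a vowel, so add 'yay': 'oyiwugiyay'.

oyiwugiyay


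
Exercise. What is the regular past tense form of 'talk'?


Apply rule: Add -ed. 'talk' becomes 'talked'.

talked


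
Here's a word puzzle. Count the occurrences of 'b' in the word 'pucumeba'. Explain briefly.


Letter 'b' in 'pucumeba': found at position(s) 7 = 1 occurrence(s).

1


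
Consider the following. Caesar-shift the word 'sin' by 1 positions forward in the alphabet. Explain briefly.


Shift each letter by 1: s -> t, i -> j, n -> o. Result: 'tjo'.

tjo


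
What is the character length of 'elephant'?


Spell out 'elephant' and number each letter: e(1), l(2), e(3), p(4), h(5), a(6), n(7), t(8). Total: 8 letters.

8


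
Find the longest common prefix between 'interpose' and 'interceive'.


Compare from the start: 5 characters match: 'inter'. Mismatch at position 6: 'p' vs 'c'.

inter


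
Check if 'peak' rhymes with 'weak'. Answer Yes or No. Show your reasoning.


Rime (stressed vowel + following sounds) of 'peak': -eak = /iːk/
Rime of 'weak': -eak = /iːk/
/iːk/ and /iːk/ are the same ending sound, so the words rhyme.

Yes


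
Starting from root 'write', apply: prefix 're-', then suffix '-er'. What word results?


Step 1: Add prefix 're-' to 'write' = 'rewrite'
Step 2: Add suffix '-er' to 'rewrite' = 'rewriter'

rewriter


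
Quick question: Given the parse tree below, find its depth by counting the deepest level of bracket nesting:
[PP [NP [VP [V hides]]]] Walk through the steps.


Count bracket nesting levels:
'[' at pos 0: depth = 1
'[' at pos 4: depth = 2
'[' at pos 8: depth = 3
'[' at pos 12: depth = 4
Maximum depth reached: 4

4


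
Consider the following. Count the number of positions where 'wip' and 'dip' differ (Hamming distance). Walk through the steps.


Alignment:
Position 1: 'w' vs 'd' = DIFFER
Position 2: 'i' vs 'i' = match
Position 3: 'p' vs 'p' = match
Total differences: 1

1


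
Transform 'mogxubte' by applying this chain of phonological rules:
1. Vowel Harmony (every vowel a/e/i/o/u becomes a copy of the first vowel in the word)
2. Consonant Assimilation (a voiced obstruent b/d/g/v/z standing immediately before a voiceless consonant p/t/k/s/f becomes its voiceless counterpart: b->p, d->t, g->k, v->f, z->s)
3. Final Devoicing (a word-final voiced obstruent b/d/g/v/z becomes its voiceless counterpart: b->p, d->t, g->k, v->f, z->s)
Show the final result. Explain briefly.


Starting form: 'mogxubte'
Rule 1: Vowel Harmony: all vowels become 'o' (matching first vowel). 'mogxubte' -> 'mogxobto'
Rule 2: Consonant Assimilation: voiced obstruent before voiceless consonant becomes voiceless ('bt' -> 'pt'). 'mogxobto' -> 'mogxopto'
Rule 3: Final Devoicing: the word ends in the vowel 'o', not a consonant. No change.
Final form: 'mogxopto'

mogxopto


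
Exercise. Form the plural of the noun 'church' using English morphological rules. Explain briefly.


Apply rule: Add -es (sibilant/fricative ending). 'church' becomes 'churches'.

churches


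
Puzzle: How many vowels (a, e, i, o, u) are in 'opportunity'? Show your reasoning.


Vowels in 'opportunity': o, o, u, i = 4 vowels.

4


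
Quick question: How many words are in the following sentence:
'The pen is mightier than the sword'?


Split into words: The | pen | is | mightier | than | the | sword = 7 words.

7


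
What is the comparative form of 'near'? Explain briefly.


Apply comparative formation (add -er): 'near' -> 'nearer'.

nearer


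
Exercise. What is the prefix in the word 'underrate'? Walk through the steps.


The word 'underrate' = 'under' (prefix) + 'rate' (root). The prefix is 'under'.

under


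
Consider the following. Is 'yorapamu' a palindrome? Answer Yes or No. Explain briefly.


Forward: 'yorapamu'
Reversed: 'umaparoy'
They differ.

No


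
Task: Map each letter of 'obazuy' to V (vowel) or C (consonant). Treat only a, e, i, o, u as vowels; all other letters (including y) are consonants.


Letter mapping: o = V, b = C, a = V, z = C, u = V, y = C.

VCVCVC


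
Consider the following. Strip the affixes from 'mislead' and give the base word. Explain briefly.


Remove prefix 'mis' from 'mislead' to get root 'lead'.

lead


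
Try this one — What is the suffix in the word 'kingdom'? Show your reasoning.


The word 'kingdom' = 'king' (root) + '-dom' (suffix). The suffix is '-dom'.

dom


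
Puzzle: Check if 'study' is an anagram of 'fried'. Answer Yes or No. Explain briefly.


Sorted letters of 'study': 'dstuy'
Sorted letters of 'fried': 'defir'
They do not match.

No


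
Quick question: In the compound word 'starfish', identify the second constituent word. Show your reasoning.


Split 'starfish' into 'star' + 'fish'. The second part is 'fish'.

fish


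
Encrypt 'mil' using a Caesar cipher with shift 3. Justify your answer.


Shift each letter by 3: m -> p, i -> l, l -> o. Result: 'plo'.

plo


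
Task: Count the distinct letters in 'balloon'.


Unique letters in 'balloon': {a, b, l, n, o} = 5 distinct letters.

5


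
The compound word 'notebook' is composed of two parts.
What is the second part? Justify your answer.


Split 'notebook' into 'note' + 'book'. The second part is 'book'.

book


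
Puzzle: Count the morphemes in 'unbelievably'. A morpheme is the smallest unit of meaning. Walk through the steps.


Decomposition: un- (prefix) + believe (root) + -able (suffix) + -ly (suffix) = 4 morpheme(s)

4 morphemes


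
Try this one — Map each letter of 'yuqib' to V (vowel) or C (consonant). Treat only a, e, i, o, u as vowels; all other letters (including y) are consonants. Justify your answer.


Letter mapping: y = C, u = V, q = C, i = V, b = C.

CVCVC


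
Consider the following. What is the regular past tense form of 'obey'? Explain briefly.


Apply rule: Add -ed. 'obey' becomes 'obeyed'.

obeyed


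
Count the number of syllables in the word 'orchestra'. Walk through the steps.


Break 'orchestra' into syllables: or-ches-tra -> or | ches | tra = 3 syllables

3 syllables


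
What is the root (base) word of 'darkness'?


Remove suffix '-ness' from 'darkness' to get root 'dark'.

dark


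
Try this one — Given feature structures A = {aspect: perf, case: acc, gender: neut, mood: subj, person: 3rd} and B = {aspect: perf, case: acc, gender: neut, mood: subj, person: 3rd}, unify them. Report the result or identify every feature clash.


Compare features:
aspect: A=perf vs B=perf -> unified: perf
case: A=acc vs B=acc -> unified: acc
gender: A=neut vs B=neut -> unified: neut
mood: A=subj vs B=subj -> unified: subj
person: A=3rd vs B=3rd -> unified: 3rd
No clashes found.

Unified: {aspect: perf, case: acc, gender: neut, mood: subj, person: 3rd}


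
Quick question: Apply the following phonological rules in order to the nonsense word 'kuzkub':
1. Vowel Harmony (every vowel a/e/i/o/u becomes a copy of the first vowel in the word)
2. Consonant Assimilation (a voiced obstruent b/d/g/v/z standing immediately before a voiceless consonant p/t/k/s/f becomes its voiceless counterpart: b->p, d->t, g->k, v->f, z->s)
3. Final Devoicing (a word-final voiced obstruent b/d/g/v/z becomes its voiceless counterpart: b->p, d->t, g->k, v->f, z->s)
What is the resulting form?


Starting form: 'kuzkub'
Rule 1: Vowel Harmony: all vowels already match. No change.
Rule 2: Consonant Assimilation: voiced obstruent before voiceless consonant becomes voiceless ('zk' -> 'sk'). 'kuzkub' -> 'kuskub'
Rule 3: Final Devoicing: word-final voiced obstruent 'b' becomes voiceless 'p'. 'kuskub' -> 'kuskup'
Final form: 'kuskup'

kuskup


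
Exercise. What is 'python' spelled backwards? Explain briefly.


Reverse 'python' character by character: 'nohtyp'.

nohtyp


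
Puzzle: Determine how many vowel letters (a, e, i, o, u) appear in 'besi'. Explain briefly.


Vowels in 'besi': e, i = 2 vowels.

2


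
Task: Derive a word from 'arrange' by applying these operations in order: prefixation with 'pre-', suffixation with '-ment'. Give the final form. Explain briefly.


Step 1: Add prefix 'pre-' to 'arrange' = 'prearrange'
Step 2: Add suffix '-ment' to 'prearrange' = 'prearrangement'

prearrangement


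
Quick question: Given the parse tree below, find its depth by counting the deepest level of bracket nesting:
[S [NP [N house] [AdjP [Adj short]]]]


Count bracket nesting levels:
'[' at pos 0: depth = 1
'[' at pos 3: depth = 2
'[' at pos 7: depth = 3
'[' at pos 17: depth = 3
'[' at pos 23: depth = 4
Maximum depth reached: 4

4


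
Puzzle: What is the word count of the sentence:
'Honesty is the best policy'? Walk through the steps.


Split into words: Honesty | is | the | best | policy = 5 words.

5


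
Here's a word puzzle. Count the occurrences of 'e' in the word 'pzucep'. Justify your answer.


Letter 'e' in 'pzucep': found at position(s) 5 = 1 occurrence(s).

1


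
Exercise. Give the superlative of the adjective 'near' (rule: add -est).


Apply superlative formation (add -est): 'near' -> 'nearest'.

nearest


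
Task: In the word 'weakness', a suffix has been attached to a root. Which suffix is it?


The word 'weakness' = 'weak' (root) + '-ness' (suffix). The suffix is '-ness'.

ness


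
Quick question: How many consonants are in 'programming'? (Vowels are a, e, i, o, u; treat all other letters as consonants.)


Consonants in 'programming': p, r, g, r, m, m, n, g = 8 consonants.

8


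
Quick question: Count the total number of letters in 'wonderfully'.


Spell out 'wonderfully' and number each letter: w(1), o(2), n(3), d(4), e(5), r(6), f(7), u(8), l(9), l(10), y(11). Total: 11 letters.

11


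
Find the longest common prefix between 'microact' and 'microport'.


Compare from the start: 5 characters match: 'micro'. Mismatch at position 6: 'a' vs 'p'.

micro


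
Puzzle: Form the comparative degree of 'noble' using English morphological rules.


Apply comparative formation (ends in e: add -r): 'noble' -> 'nobler'.

nobler


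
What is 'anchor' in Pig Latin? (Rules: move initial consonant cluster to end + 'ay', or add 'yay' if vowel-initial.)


'anchor' starts with a vowel, so add 'yay': 'anchoryay'.

anchoryay


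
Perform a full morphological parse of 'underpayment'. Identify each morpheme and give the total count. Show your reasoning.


Step 1: Identify prefix: 'under' (meaning: beneath/insufficient)
Step 2: Identify root: 'pay'
Step 3: Identify suffix(es): 'ment'
Decomposition: under- (prefix: beneath/insufficient) + pay (root) + -ment (suffix: action/result)
Total morphemes: 3

3 morphemes (under- (prefix: beneath/insufficient) + pay (root) + -ment (suffix: action/result))


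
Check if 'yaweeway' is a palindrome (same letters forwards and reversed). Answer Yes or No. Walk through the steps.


Forward: 'yaweeway'
Reversed: 'yaweeway'
They are identical.

Yes


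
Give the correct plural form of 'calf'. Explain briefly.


Apply rule: Change -f to -ves. 'calf' becomes 'calves'.

calves


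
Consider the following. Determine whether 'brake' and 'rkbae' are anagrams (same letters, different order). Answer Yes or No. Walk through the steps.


Sorted letters of 'brake': 'abekr'
Sorted letters of 'rkbae': 'abekr'
They match.

Yes


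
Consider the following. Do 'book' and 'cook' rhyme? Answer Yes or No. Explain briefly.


Rime (stressed vowel + following sounds) of 'book': -ook = /ʊk/
Rime of 'cook': -ook = /ʊk/
/ʊk/ and /ʊk/ are the same ending sound, so the words rhyme.

Yes


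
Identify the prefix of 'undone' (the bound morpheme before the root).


The word 'undone' = 'un' (prefix) + 'done' (root). The prefix is 'un'.

un


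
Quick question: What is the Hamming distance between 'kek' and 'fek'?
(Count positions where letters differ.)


Alignment:
Position 1: 'k' vs 'f' = DIFFER
Position 2: 'e' vs 'e' = match
Position 3: 'k' vs 'k' = match
Total differences: 1

1


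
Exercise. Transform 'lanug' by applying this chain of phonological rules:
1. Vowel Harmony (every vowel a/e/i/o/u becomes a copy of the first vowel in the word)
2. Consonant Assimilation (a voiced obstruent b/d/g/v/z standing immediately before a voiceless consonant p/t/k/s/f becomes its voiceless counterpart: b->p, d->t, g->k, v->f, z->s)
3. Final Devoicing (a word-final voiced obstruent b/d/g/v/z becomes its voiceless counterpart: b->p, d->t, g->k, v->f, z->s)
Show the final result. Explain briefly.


Starting form: 'lanug'
Rule 1: Vowel Harmony: all vowels become 'a' (matching first vowel). 'lanug' -> 'lanag'
Rule 2: Consonant Assimilation: no voiced obstruent (b/d/g/v/z) stands immediately before a voiceless consonant (p/t/k/s/f). No change.
Rule 3: Final Devoicing: word-final voiced obstruent 'g' becomes voiceless 'k'. 'lanag' -> 'lanak'
Final form: 'lanak'

lanak


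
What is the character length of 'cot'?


Spell out 'cot' and number each letter: c(1), o(2), t(3). Total: 3 letters.

3


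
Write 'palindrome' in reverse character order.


Reverse 'palindrome' character by character: 'emordnilap'.

emordnilap


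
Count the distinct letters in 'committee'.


Unique letters in 'committee': {c, e, i, m, o, t} = 6 distinct letters.

6


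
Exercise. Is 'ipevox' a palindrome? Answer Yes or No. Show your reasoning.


Forward: 'ipevox'
Reversed: 'xovepi'
They differ.

No


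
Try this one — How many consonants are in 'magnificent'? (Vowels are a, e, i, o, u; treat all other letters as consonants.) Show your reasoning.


Consonants in 'magnificent': m, g, n, f, c, n, t = 7 consonants.

7


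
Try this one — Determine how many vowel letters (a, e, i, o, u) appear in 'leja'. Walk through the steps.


Vowels in 'leja': e, a = 2 vowels.

2


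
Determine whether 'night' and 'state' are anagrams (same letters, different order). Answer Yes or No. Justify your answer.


Sorted letters of 'night': 'ghint'
Sorted letters of 'state': 'aestt'
They do not match.

No


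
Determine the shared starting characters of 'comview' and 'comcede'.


Compare from the start: 3 characters match: 'com'. Mismatch at position 4: 'v' vs 'c'.

com


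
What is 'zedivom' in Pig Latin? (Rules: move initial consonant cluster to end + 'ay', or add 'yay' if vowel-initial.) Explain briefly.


'zedivom': move consonant cluster 'z' to end and add 'ay': 'edivomzay'.

edivomzay


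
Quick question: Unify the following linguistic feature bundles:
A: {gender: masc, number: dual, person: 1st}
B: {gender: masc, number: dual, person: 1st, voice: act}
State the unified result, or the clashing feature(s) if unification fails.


Compare features:
gender: A=masc vs B=masc -> unified: masc
number: A=dual vs B=dual -> unified: dual
person: A=1st vs B=1st -> unified: 1st
voice: A=_ vs B=act -> unified: act
No clashes found.

Unified: {gender: masc, number: dual, person: 1st, voice: act}


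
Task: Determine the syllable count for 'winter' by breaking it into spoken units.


Break 'winter' into syllables: win-ter -> win | ter = 2 syllables

2 syllables


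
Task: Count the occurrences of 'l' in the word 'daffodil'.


Letter 'l' in 'daffodil': found at position(s) 8 = 1 occurrence(s).

1


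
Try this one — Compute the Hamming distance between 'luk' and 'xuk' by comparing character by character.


Alignment:
Position 1: 'l' vs 'x' = DIFFER
Position 2: 'u' vs 'u' = match
Position 3: 'k' vs 'k' = match
Total differences: 1

1


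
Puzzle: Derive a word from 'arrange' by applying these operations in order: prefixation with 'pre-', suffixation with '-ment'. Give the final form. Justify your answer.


Step 1: Add prefix 'pre-' to 'arrange' = 'prearrange'
Step 2: Add suffix '-ment' to 'prearrange' = 'prearrangement'

prearrangement


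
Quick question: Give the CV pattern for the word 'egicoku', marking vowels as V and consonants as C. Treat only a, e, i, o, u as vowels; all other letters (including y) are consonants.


Letter mapping: e = V, g = C, i = V, c = C, o = V, k = C, u = V.

VCVCVCV


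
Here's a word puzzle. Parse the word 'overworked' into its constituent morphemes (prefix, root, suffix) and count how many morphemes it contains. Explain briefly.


Step 1: Identify prefix: 'over' (meaning: excessively)
Step 2: Identify root: 'work'
Step 3: Identify suffix(es): 'ed'
Decomposition: over- (prefix: excessively) + work (root) + -ed (suffix: past)
Total morphemes: 3

3 morphemes (over- (prefix: excessively) + work (root) + -ed (suffix: past))


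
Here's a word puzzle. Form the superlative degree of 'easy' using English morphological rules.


Apply superlative formation (consonant + y: change y to i, add -est): 'easy' -> 'easiest'.

easiest


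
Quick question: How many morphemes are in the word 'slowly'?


Decomposition: slow (root) + -ly (suffix) = 2 morpheme(s)

2 morphemes


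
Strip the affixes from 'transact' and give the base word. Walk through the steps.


Remove prefix 'trans' from 'transact' to get root 'act'.

act


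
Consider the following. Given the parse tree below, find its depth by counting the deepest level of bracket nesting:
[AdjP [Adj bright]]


Count bracket nesting levels:
'[' at pos 0: depth = 1
'[' at pos 6: depth = 2
Maximum depth reached: 2

2


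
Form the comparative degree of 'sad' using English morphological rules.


Apply comparative formation (double final consonant, add -er): 'sad' -> 'sadder'.

sadder


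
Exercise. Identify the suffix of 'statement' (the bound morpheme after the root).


The word 'statement' = 'state' (root) + '-ment' (suffix). The suffix is '-ment'.

ment


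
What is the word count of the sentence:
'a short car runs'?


Split into words: a | short | car | runs = 4 words.

4


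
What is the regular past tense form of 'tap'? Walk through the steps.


Apply rule: Double final consonant and add -ed. 'tap' becomes 'tapped'.

tapped


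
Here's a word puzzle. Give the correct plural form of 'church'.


Apply rule: Add -es (sibilant/fricative ending). 'church' becomes 'churches'.

churches


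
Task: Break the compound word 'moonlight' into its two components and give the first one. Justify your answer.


Split 'moonlight' into 'moon' + 'light'. The first part is 'moon'.

moon


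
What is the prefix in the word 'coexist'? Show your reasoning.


The word 'coexist' = 'co' (prefix) + 'exist' (root). The prefix is 'co'.

co


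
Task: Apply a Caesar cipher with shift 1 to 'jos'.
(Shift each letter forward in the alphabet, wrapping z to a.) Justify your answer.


Shift each letter by 1: j -> k, o -> p, s -> t. Result: 'kpt'.

kpt


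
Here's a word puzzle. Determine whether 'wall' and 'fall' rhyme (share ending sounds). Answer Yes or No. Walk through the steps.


Rime (stressed vowel + following sounds) of 'wall': -all = /ɔːl/
Rime of 'fall': -all = /ɔːl/
/ɔːl/ and /ɔːl/ are the same ending sound, so the words rhyme.

Yes


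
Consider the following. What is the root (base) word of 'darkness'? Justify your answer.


Remove suffix '-ness' from 'darkness' to get root 'dark'.

dark


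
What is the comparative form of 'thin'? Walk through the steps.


Apply comparative formation (double final consonant, add -er): 'thin' -> 'thinner'.

thinner


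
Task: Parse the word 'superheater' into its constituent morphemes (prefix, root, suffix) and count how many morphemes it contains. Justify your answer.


Step 1: Identify prefix: 'super' (meaning: above)
Step 2: Identify root: 'heat'
Step 3: Identify suffix(es): 'er'
Decomposition: super- (prefix: above) + heat (root) + -er (suffix: one who)
Total morphemes: 3

3 morphemes (super- (prefix: above) + heat (root) + -er (suffix: one who))


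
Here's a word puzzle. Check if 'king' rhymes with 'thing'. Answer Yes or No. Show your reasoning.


Rime (stressed vowel + following sounds) of 'king': -ing = /ɪŋ/
Rime of 'thing': -ing = /ɪŋ/
/ɪŋ/ and /ɪŋ/ are the same ending sound, so the words rhyme.

Yes


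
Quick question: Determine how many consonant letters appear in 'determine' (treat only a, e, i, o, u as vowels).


Consonants in 'determine': d, t, r, m, n = 5 consonants.

5


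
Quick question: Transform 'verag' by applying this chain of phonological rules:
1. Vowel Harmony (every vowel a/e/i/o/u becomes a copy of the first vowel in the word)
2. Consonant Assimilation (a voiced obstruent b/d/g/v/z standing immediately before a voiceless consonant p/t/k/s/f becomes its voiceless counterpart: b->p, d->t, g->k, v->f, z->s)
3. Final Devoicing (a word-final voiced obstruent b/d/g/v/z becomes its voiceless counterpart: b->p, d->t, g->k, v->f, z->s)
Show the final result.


Starting form: 'verag'
Rule 1: Vowel Harmony: all vowels become 'e' (matching first vowel). 'verag' -> 'vereg'
Rule 2: Consonant Assimilation: no voiced obstruent (b/d/g/v/z) stands immediately before a voiceless consonant (p/t/k/s/f). No change.
Rule 3: Final Devoicing: word-final voiced obstruent 'g' becomes voiceless 'k'. 'vereg' -> 'verek'
Final form: 'verek'

verek


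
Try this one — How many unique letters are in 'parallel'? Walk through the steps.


Unique letters in 'parallel': {a, e, l, p, r} = 5 distinct letters.

5


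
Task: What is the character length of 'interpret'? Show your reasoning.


Spell out 'interpret' and number each letter: i(1), n(2), t(3), e(4), r(5), p(6), r(7), e(8), t(9). Total: 9 letters.

9


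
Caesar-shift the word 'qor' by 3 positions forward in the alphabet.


Shift each letter by 3: q -> t, o -> r, r -> u. Result: 'tru'.

tru


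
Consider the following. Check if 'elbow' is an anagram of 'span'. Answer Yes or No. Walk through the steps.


Sorted letters of 'elbow': 'below'
Sorted letters of 'span': 'anps'
They do not match.

No


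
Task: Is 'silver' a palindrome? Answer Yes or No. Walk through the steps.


Forward: 'silver'
Reversed: 'revlis'
They differ.

No


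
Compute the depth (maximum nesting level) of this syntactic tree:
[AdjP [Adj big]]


Count bracket nesting levels:
'[' at pos 0: depth = 1
'[' at pos 6: depth = 2
Maximum depth reached: 2

2


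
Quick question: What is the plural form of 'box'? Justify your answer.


Apply rule: Add -es (sibilant/fricative ending). 'box' becomes 'boxes'.

boxes


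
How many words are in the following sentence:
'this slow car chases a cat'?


Split into words: this | slow | car | chases | a | cat = 6 words.

6


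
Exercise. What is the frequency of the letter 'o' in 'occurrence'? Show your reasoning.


Letter 'o' in 'occurrence': found at position(s) 1 = 1 occurrence(s).

1


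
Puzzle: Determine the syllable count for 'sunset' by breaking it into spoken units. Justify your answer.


Break 'sunset' into syllables: sun-set -> sun | set = 2 syllables

2 syllables


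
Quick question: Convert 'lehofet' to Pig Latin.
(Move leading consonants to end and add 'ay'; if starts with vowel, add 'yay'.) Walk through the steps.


'lehofet': move consonant cluster 'l' to end and add 'ay': 'ehofetlay'.

ehofetlay
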